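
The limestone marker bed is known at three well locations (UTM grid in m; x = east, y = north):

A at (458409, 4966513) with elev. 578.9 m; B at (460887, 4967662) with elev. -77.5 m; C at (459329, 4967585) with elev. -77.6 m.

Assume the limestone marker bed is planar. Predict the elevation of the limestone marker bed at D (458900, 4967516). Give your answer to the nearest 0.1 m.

Two edge vectors: A→B = (2478, 1149, -656.4), A→C = (920, 1072, -656.5).
Normal n = (A→B) × (A→C) = (-50657.7, 1022919, 1599336).
So ∂z/∂x = −n_x/n_z = 0.031674207 and ∂z/∂y = −n_y/n_z = −0.639589805.
Intercept c from A: 578.9 − 14519.74 + 3176531.08 = 3162590.24.
At (458900, 4967516): z = 14535.3 − 3177172.6 + 3162590.24 = -47.1 m.

-47.1 m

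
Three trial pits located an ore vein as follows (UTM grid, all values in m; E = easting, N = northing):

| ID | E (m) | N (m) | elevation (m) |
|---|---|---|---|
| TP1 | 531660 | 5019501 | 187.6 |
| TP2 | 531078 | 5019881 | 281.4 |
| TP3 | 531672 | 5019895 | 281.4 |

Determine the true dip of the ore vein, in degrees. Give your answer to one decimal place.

13.4°

Two edge vectors: TP1→TP2 = (-582, 380, 93.8), TP1→TP3 = (12, 394, 93.8).
Normal n = (TP1→TP2) × (TP1→TP3) = (-1313.2, 55717.2, -233868).
So ∂z/∂E = −n_x/n_z = −0.00562 and ∂z/∂N = −n_y/n_z = 0.23824.
Gradient magnitude |∇z| = √(a² + b²) = √(0.00003 + 0.05676) = 0.23831.
True dip = arctan(0.23831) = 13.4°, dipping toward S (azimuth ≈ 179°).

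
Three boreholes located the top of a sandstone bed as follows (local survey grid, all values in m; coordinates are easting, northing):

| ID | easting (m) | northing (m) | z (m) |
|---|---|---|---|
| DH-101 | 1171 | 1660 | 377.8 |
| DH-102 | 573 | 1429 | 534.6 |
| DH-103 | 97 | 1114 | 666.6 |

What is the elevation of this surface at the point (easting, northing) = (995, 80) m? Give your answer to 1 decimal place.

506.8 m

Two edge vectors: DH-101→DH-102 = (-598, -231, 156.8), DH-101→DH-103 = (-1074, -546, 288.8).
Normal n = (DH-101→DH-102) × (DH-101→DH-103) = (18900, 4299.2, 78414).
So ∂z/∂easting = −n_x/n_z = −0.241028 and ∂z/∂northing = −n_y/n_z = −0.054827.
Intercept c from DH-101: 377.8 + 282.24 + 91.01 = 751.06.
At (995, 80): z = −239.8 − 4.4 + 751.06 = 506.8 m.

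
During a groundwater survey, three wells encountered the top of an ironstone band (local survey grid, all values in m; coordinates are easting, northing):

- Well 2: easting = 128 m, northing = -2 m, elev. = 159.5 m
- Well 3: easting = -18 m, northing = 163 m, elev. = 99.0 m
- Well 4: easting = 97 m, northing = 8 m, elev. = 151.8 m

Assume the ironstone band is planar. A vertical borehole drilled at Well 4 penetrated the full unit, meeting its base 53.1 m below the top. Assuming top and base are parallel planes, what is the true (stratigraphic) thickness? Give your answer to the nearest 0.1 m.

Two edge vectors: Well 2→Well 3 = (-146, 165, -60.5), Well 2→Well 4 = (-31, 10, -7.7).
Normal n = (Well 2→Well 3) × (Well 2→Well 4) = (-665.5, 751.3, 3655).
So ∂z/∂easting = −n_x/n_z = 0.18208 and ∂z/∂northing = −n_y/n_z = −0.20555.
|∇z| = √(a²+b²) = 0.27460, so dip δ = arctan(0.27460) = 15.35°.
True thickness = vertical thickness × cos δ = 53.1 × cos 15.35° = 51.2 m.

51.2 m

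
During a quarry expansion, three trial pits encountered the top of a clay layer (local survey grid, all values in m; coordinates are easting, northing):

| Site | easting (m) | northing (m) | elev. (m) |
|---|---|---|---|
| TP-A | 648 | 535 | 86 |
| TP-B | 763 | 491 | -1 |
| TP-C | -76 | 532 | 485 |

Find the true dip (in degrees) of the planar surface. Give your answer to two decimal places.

Two edge vectors: TP-A→TP-B = (115, -44, -87), TP-A→TP-C = (-724, -3, 399).
Normal n = (TP-A→TP-B) × (TP-A→TP-C) = (-17817, 17103, -32201).
So ∂z/∂easting = −n_x/n_z = −0.55331 and ∂z/∂northing = −n_y/n_z = 0.53113.
Gradient magnitude |∇z| = √(a² + b²) = √(0.30615 + 0.28210) = 0.76697.
True dip = arctan(0.76697) = 37.49°, dipping toward SE (azimuth ≈ 134°).

37.49°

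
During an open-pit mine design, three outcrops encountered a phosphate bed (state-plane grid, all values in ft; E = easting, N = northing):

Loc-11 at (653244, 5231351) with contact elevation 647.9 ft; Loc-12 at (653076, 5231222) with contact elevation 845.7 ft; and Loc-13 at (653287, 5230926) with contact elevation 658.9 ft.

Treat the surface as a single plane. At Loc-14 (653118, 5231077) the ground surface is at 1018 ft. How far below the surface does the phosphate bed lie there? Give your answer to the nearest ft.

198 ft

Let the plane be z = a·E + b·N + c.
Loc-12−Loc-11: −168a − 129b = 197.8;  Loc-13−Loc-11: 43a − 425b = 11.
Solving gives a = −1.07406397, b = −0.13455235.
Then c = 647.9 − a·653244 − b·5231351 = 1406164.33.
At (653118, 5231077): z_contact = −701490.5 − 703853.7 + 1406164.33 = 820.1 ft.
Depth below ground = 1018 − 820.1 = 198 ft.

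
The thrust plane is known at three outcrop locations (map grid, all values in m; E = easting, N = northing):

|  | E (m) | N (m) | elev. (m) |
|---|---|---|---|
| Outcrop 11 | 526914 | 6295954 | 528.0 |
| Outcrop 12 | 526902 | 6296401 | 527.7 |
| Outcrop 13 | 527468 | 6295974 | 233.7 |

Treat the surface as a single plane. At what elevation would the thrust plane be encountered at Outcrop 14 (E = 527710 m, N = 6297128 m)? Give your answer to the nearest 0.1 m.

88.1 m

Two edge vectors: Outcrop 11→Outcrop 12 = (-12, 447, -0.3), Outcrop 11→Outcrop 13 = (554, 20, -294.3).
Normal n = (Outcrop 11→Outcrop 12) × (Outcrop 11→Outcrop 13) = (-131546.1, -3697.8, -247878).
So ∂z/∂E = −n_x/n_z = −0.530688887 and ∂z/∂N = −n_y/n_z = −0.014917822.
Intercept c from Outcrop 11: 528 + 279627.40 + 93921.92 = 374077.33.
At (527710, 6297128): z = −280049.8 − 93939.4 + 374077.33 = 88.1 m.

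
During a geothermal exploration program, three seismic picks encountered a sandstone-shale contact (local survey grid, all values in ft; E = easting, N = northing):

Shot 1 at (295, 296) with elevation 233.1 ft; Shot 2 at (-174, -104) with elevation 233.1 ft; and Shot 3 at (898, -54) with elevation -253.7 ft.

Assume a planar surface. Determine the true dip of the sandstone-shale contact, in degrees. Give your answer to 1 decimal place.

Two edge vectors: Shot 1→Shot 2 = (-469, -400, 0), Shot 1→Shot 3 = (603, -350, -486.8).
Normal n = (Shot 1→Shot 2) × (Shot 1→Shot 3) = (194720, -228309.2, 405350).
So ∂z/∂E = −n_x/n_z = −0.48037 and ∂z/∂N = −n_y/n_z = 0.56324.
Gradient magnitude |∇z| = √(a² + b²) = √(0.23076 + 0.31724) = 0.74027.
True dip = arctan(0.74027) = 36.5°, dipping toward SE (azimuth ≈ 140°).

36.5°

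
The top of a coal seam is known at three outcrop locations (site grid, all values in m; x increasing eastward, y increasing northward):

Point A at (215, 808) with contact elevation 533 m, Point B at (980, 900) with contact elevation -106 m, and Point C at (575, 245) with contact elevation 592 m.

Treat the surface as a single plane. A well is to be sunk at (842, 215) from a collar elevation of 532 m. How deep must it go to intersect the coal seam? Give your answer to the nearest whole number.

Two edge vectors: Point A→Point B = (765, 92, -639), Point A→Point C = (360, -563, 59).
Normal n = (Point A→Point B) × (Point A→Point C) = (-354329, -275175, -463815).
So ∂z/∂x = −n_x/n_z = −0.76394 and ∂z/∂y = −n_y/n_z = −0.59329.
Intercept c from Point A: 533 + 164.25 + 479.38 = 1176.62.
At (842, 215): z_contact = −643.2 − 127.6 + 1176.62 = 405.8 m.
Depth below ground = 532 − 405.8 = 126 m.

126 m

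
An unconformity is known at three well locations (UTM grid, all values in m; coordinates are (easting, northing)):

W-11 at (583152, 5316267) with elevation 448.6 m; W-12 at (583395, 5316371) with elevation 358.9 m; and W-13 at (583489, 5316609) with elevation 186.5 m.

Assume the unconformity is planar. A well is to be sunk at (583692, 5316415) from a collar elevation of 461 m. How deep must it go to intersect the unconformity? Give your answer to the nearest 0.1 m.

153.9 m

Let the plane be z = a·E + b·N + c.
W-12−W-11: 243a + 104b = −89.7;  W-13−W-11: 337a + 342b = −262.1.
Solving gives a = −0.071143202, b = −0.696271172.
Then c = 448.6 − a·583152 − b·5316267 = 3743499.36.
At (583692, 5316415): z_contact = −41525.72 − 3701666.50 + 3743499.36 = 307.13 m.
Depth below ground = 461 − 307.13 = 153.9 m.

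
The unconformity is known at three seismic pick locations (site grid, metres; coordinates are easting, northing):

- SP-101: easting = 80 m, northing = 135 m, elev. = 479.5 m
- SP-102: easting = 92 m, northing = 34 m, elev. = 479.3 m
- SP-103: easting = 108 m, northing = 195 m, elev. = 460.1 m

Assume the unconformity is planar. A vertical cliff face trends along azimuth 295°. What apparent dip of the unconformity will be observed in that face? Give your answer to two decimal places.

25.48°

Let the plane be z = a·easting + b·northing + c.
SP-102−SP-101: 12a − 101b = −0.2;  SP-103−SP-101: 28a + 60b = −19.4.
Solving gives a = −0.55564, b = −0.06404.
Unit vector along 295° is (sin 295°, cos 295°) = (-0.9063, 0.4226).
Slope in that direction = a·(-0.9063) + b·(0.4226) = 0.47652.
Apparent dip = arctan|0.47652| = 25.48° (true dip is 29.2°, so apparent ≤ true as expected).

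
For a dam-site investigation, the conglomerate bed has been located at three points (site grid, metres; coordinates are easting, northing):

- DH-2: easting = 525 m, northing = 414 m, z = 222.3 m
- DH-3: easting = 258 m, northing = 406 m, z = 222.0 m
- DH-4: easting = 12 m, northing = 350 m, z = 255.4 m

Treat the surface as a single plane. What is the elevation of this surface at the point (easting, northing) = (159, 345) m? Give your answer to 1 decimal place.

Let the plane be z = a·easting + b·northing + c.
DH-3−DH-2: −267a − 8b = −0.3;  DH-4−DH-2: −513a − 64b = 33.1.
Solving gives a = 0.02187, b = −0.69251.
Then c = 222.3 − a·525 − b·414 = 497.52.
At (159, 345): z = 3.5 − 238.9 + 497.52 = 262.1 m.

262.1 m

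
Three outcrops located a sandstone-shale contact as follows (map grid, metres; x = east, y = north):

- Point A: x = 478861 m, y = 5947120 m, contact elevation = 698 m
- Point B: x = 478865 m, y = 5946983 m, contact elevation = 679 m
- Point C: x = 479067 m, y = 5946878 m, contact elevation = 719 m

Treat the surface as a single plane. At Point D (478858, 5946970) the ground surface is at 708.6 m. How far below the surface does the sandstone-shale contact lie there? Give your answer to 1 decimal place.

Two edge vectors: Point A→Point B = (4, -137, -19), Point A→Point C = (206, -242, 21).
Normal n = (Point A→Point B) × (Point A→Point C) = (-7475, -3998, 27254).
So ∂z/∂x = −n_x/n_z = 0.274271667 and ∂z/∂y = −n_y/n_z = 0.146694063.
Intercept c from Point A: 698 − 131338.00 − 872407.20 = −1003047.20.
At (478858, 5946970): z_contact = 131337.18 + 872385.19 − 1003047.20 = 675.17 m.
Depth below ground = 708.6 − 675.17 = 33.4 m.

33.4 m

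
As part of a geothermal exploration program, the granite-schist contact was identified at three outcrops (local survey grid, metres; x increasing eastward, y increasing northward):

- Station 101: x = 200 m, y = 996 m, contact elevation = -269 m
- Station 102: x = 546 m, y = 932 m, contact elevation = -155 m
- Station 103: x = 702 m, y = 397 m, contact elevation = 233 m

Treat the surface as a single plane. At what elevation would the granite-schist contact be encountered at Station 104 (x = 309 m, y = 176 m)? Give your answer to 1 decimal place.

298.8 m

Let the plane be z = a·x + b·y + c.
Station 102−Station 101: 346a − 64b = 114;  Station 103−Station 101: 502a − 599b = 502.
Solving gives a = 0.20647, b = −0.66503.
Then c = -269 − a·200 − b·996 = 352.08.
At (309, 176): z = 63.8 − 117.0 + 352.08 = 298.8 m.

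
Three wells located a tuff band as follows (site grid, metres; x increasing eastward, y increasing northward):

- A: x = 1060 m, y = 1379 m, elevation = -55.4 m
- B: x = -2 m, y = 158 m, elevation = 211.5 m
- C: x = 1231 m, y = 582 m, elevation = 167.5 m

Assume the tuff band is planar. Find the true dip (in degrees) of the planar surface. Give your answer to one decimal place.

Two edge vectors: A→B = (-1062, -1221, 266.9), A→C = (171, -797, 222.9).
Normal n = (A→B) × (A→C) = (-59441.6, 282359.7, 1055205).
So ∂z/∂x = −n_x/n_z = 0.05633 and ∂z/∂y = −n_y/n_z = −0.26759.
Gradient magnitude |∇z| = √(a² + b²) = √(0.00317 + 0.07160) = 0.27345.
True dip = arctan(0.27345) = 15.3°, dipping toward NNW (azimuth ≈ 348°).

15.3°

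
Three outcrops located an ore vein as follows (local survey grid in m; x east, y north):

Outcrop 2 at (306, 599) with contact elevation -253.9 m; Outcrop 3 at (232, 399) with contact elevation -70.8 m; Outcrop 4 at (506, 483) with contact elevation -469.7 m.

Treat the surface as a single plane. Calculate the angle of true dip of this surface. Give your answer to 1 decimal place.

54.3°

Two edge vectors: Outcrop 2→Outcrop 3 = (-74, -200, 183.1), Outcrop 2→Outcrop 4 = (200, -116, -215.8).
Normal n = (Outcrop 2→Outcrop 3) × (Outcrop 2→Outcrop 4) = (64399.6, 20650.8, 48584).
So ∂z/∂x = −n_x/n_z = −1.32553 and ∂z/∂y = −n_y/n_z = −0.42505.
Gradient magnitude |∇z| = √(a² + b²) = √(1.75703 + 0.18067) = 1.39201.
True dip = arctan(1.39201) = 54.3°, dipping toward ENE (azimuth ≈ 072°).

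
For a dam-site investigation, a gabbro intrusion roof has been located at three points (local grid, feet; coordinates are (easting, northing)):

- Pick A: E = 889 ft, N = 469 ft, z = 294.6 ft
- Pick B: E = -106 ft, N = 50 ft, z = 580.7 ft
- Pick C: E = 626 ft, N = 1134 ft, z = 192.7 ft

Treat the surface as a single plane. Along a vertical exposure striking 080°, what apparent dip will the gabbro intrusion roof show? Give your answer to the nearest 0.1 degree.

12.8°

Let the plane be z = a·E + b·N + c.
Pick B−Pick A: −995a − 419b = 286.1;  Pick C−Pick A: −263a + 665b = −101.9.
Solving gives a = −0.19117, b = −0.22884.
Unit vector along 080° is (sin 80°, cos 80°) = (0.9848, 0.1736).
Slope in that direction = a·(0.9848) + b·(0.1736) = −0.22801.
Apparent dip = arctan|0.22801| = 12.8° (true dip is 16.6°, so apparent ≤ true as expected).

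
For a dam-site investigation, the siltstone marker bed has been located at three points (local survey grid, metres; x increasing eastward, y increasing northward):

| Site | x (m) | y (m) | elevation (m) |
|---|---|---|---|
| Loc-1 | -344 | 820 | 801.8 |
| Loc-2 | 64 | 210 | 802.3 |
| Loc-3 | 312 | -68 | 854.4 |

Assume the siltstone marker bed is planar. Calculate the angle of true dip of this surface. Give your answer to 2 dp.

45.15°

Let the plane be z = a·x + b·y + c.
Loc-2−Loc-1: 408a − 610b = 0.5;  Loc-3−Loc-1: 656a − 888b = 52.6.
Solving gives a = 0.83585, b = 0.55824.
Gradient magnitude |∇z| = √(a² + b²) = √(0.69865 + 0.31163) = 1.00513.
True dip = arctan(1.00513) = 45.15°, dipping toward WSW (azimuth ≈ 236°).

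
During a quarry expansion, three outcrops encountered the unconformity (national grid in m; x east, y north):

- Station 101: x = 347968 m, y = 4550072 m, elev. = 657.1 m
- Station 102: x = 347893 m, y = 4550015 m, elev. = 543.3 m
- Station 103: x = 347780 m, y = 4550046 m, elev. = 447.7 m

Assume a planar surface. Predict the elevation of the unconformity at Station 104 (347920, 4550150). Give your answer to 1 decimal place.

Two edge vectors: Station 101→Station 102 = (-75, -57, -113.8), Station 101→Station 103 = (-188, -26, -209.4).
Normal n = (Station 101→Station 102) × (Station 101→Station 103) = (8977, 5689.4, -8766).
So ∂z/∂x = −n_x/n_z = 1.024070272 and ∂z/∂y = −n_y/n_z = 0.649030345.
Intercept c from Station 101: 657.1 − 356343.68 − 2953134.80 = −3308821.38.
At (347920, 4550150): z = 356294.5 + 2953185.4 − 3308821.38 = 658.6 m.

658.6 m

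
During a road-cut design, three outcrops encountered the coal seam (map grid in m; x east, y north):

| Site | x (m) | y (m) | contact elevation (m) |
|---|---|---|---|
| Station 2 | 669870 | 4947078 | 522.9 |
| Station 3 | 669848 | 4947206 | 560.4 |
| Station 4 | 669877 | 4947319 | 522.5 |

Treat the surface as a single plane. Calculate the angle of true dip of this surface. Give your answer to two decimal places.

55.72°

Let the plane be z = a·x + b·y + c.
Station 3−Station 2: −22a + 128b = 37.5;  Station 4−Station 2: 7a + 241b = −0.4.
Solving gives a = −1.46639, b = 0.04093.
Gradient magnitude |∇z| = √(a² + b²) = √(2.15031 + 0.00168) = 1.46696.
True dip = arctan(1.46696) = 55.72°, dipping toward E (azimuth ≈ 092°).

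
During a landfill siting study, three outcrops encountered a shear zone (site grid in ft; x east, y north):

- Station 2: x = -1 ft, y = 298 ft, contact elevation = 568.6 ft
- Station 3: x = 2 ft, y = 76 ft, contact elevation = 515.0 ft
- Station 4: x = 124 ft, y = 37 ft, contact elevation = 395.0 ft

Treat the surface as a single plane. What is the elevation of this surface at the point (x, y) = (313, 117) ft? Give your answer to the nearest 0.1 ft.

241.3 ft

Two edge vectors: Station 2→Station 3 = (3, -222, -53.6), Station 2→Station 4 = (125, -261, -173.6).
Normal n = (Station 2→Station 3) × (Station 2→Station 4) = (24549.6, -6179.2, 26967).
So ∂z/∂x = −n_x/n_z = −0.91036 and ∂z/∂y = −n_y/n_z = 0.22914.
Intercept c from Station 2: 568.6 − 0.91 − 68.28 = 499.41.
At (313, 117): z = −284.9 + 26.8 + 499.41 = 241.3 ft.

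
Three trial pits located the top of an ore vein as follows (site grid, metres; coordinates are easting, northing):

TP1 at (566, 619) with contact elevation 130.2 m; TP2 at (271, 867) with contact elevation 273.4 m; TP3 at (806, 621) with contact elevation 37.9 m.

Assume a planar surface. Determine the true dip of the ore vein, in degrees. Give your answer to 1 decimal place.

22.0°

Let the plane be z = a·easting + b·northing + c.
TP2−TP1: −295a + 248b = 143.2;  TP3−TP1: 240a + 2b = −92.3.
Solving gives a = −0.38557, b = 0.11877.
Gradient magnitude |∇z| = √(a² + b²) = √(0.14867 + 0.01411) = 0.40345.
True dip = arctan(0.40345) = 22.0°, dipping toward ESE (azimuth ≈ 107°).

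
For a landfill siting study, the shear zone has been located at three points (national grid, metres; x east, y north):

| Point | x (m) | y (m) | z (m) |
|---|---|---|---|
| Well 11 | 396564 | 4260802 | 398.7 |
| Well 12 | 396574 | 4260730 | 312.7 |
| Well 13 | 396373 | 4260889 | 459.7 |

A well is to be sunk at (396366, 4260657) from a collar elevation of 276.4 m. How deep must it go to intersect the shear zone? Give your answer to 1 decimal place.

103.2 m

Let the plane be z = a·x + b·y + c.
Well 12−Well 11: 10a − 72b = −86;  Well 13−Well 11: −191a + 87b = 61.
Solving gives a = 0.239869585, b = 1.227759665.
Then c = 398.7 − a·396564 − b·4260802 = −5325965.78.
At (396366, 4260657): z_contact = 95076.15 + 5231062.81 − 5325965.78 = 173.18 m.
Depth below ground = 276.4 − 173.18 = 103.2 m.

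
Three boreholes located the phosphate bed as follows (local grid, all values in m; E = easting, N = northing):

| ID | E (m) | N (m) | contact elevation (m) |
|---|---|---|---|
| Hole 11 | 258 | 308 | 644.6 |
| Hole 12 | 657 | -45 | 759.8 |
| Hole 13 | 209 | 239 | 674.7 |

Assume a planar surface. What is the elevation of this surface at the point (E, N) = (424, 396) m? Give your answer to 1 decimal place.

600.0 m

Let the plane be z = a·E + b·N + c.
Hole 12−Hole 11: 399a − 353b = 115.2;  Hole 13−Hole 11: −49a − 69b = 30.1.
Solving gives a = −0.05971, b = −0.39383.
Then c = 644.6 − a·258 − b·308 = 781.30.
At (424, 396): z = −25.3 − 156.0 + 781.30 = 600.0 m.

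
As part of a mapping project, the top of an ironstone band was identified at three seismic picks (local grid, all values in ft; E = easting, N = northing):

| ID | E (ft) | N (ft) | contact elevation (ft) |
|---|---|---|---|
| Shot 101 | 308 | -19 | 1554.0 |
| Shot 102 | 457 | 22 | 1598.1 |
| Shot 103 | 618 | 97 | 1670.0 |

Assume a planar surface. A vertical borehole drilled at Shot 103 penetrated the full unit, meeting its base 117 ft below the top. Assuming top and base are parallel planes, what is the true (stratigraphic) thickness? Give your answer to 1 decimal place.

91.6 ft

Two edge vectors: Shot 101→Shot 102 = (149, 41, 44.1), Shot 101→Shot 103 = (310, 116, 116).
Normal n = (Shot 101→Shot 102) × (Shot 101→Shot 103) = (-359.6, -3613, 4574).
So ∂z/∂E = −n_x/n_z = 0.07862 and ∂z/∂N = −n_y/n_z = 0.78990.
|∇z| = √(a²+b²) = 0.79380, so dip δ = arctan(0.79380) = 38.44°.
True thickness = vertical thickness × cos δ = 117 × cos 38.44° = 91.6 ft.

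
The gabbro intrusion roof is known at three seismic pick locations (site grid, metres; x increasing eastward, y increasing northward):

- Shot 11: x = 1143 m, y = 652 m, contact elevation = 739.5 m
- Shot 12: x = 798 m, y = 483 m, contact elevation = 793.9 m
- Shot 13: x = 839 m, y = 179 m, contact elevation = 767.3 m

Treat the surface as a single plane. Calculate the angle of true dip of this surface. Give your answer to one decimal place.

11.2°

Two edge vectors: Shot 11→Shot 12 = (-345, -169, 54.4), Shot 11→Shot 13 = (-304, -473, 27.8).
Normal n = (Shot 11→Shot 12) × (Shot 11→Shot 13) = (21033, -6946.6, 111809).
So ∂z/∂x = −n_x/n_z = −0.18812 and ∂z/∂y = −n_y/n_z = 0.06213.
Gradient magnitude |∇z| = √(a² + b²) = √(0.03539 + 0.00386) = 0.19811.
True dip = arctan(0.19811) = 11.2°, dipping toward ESE (azimuth ≈ 108°).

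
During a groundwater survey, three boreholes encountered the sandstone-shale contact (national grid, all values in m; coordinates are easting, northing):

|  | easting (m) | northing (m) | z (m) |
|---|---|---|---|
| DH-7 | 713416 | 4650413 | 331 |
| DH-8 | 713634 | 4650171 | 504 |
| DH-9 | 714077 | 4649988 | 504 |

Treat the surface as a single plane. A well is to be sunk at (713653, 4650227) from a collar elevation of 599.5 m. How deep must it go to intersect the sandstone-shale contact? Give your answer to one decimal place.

Let the plane be z = a·easting + b·northing + c.
DH-8−DH-7: 218a − 242b = 173;  DH-9−DH-7: 661a − 425b = 173.
Solving gives a = −0.470332184, b = −1.138563703.
Then c = 331 − a·713416 − b·4650413 = 5630664.95.
At (713653, 4650227): z_contact = −335653.97 − 5294579.67 + 5630664.95 = 431.30 m.
Depth below ground = 599.5 − 431.30 = 168.2 m.

168.2 m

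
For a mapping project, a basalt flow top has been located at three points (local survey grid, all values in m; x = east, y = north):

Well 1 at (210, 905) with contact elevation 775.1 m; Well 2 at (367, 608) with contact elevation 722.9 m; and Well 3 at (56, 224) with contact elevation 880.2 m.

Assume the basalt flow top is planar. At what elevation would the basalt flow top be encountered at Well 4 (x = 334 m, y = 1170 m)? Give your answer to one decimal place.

706.2 m

Let the plane be z = a·x + b·y + c.
Well 2−Well 1: 157a − 297b = −52.2;  Well 3−Well 1: −154a − 681b = 105.1.
Solving gives a = −0.437345, b = −0.055432.
Then c = 775.1 − a·210 − b·905 = 917.11.
At (334, 1170): z = −146.1 − 64.9 + 917.11 = 706.2 m.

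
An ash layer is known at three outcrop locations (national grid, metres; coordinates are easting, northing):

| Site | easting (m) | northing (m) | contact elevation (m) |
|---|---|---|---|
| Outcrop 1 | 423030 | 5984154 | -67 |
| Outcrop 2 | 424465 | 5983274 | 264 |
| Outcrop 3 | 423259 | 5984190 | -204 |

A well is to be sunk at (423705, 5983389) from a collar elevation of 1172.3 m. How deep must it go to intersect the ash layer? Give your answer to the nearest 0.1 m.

705.9 m

Let the plane be z = a·easting + b·northing + c.
Outcrop 2−Outcrop 1: 1435a − 880b = 331;  Outcrop 3−Outcrop 1: 229a + 36b = −137.
Solving gives a = −0.429117624, b = −1.075890671.
Then c = -67 − a·423030 − b·5984154 = 6619758.09.
At (423705, 5983389): z_contact = −181819.28 − 6437472.40 + 6619758.09 = 466.40 m.
Depth below ground = 1172.3 − 466.40 = 705.9 m.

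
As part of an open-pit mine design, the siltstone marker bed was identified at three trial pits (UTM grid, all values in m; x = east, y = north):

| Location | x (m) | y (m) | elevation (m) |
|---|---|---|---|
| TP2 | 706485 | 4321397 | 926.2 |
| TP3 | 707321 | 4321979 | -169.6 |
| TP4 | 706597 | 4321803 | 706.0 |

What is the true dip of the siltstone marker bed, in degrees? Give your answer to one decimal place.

Two edge vectors: TP2→TP3 = (836, 582, -1095.8), TP2→TP4 = (112, 406, -220.2).
Normal n = (TP2→TP3) × (TP2→TP4) = (316738.4, 61357.6, 274232).
So ∂z/∂x = −n_x/n_z = −1.15500 and ∂z/∂y = −n_y/n_z = −0.22374.
Gradient magnitude |∇z| = √(a² + b²) = √(1.33403 + 0.05006) = 1.17647.
True dip = arctan(1.17647) = 49.6°, dipping toward E (azimuth ≈ 079°).

49.6°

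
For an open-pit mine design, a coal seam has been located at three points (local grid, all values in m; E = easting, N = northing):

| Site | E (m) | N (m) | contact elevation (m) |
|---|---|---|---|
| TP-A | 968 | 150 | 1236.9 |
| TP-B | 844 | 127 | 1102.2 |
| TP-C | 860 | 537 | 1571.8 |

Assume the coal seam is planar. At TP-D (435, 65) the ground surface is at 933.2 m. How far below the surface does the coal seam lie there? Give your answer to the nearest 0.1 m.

Let the plane be z = a·E + b·N + c.
TP-B−TP-A: −124a − 23b = −134.7;  TP-C−TP-A: −108a + 387b = 334.9.
Solving gives a = 0.88021, b = 1.11102.
Then c = 1236.9 − a·968 − b·150 = 218.20.
At (435, 65): z_contact = 382.89 + 72.22 + 218.20 = 673.31 m.
Depth below ground = 933.2 − 673.31 = 259.9 m.

259.9 m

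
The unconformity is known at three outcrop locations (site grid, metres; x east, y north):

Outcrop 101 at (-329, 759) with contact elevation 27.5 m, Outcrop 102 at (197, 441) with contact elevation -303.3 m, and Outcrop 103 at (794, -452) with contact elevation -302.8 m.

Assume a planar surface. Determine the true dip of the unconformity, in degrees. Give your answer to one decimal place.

Let the plane be z = a·x + b·y + c.
Outcrop 102−Outcrop 101: 526a − 318b = −330.8;  Outcrop 103−Outcrop 101: 1123a − 1211b = −330.3.
Solving gives a = −1.05607, b = −0.70658.
Gradient magnitude |∇z| = √(a² + b²) = √(1.11528 + 0.49925) = 1.27064.
True dip = arctan(1.27064) = 51.8°, dipping toward NE (azimuth ≈ 056°).

51.8°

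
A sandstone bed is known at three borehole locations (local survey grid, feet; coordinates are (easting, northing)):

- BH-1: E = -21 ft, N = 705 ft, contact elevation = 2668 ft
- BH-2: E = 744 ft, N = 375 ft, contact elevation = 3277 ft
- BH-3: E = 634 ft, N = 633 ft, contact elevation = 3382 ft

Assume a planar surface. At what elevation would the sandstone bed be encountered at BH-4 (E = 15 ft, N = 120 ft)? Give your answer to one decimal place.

Two edge vectors: BH-1→BH-2 = (765, -330, 609), BH-1→BH-3 = (655, -72, 714).
Normal n = (BH-1→BH-2) × (BH-1→BH-3) = (-191772, -147315, 161070).
So ∂z/∂E = −n_x/n_z = 1.19061 and ∂z/∂N = −n_y/n_z = 0.91460.
Intercept c from BH-1: 2668 + 25.00 − 644.79 = 2048.21.
At (15, 120): z = 17.9 + 109.8 + 2048.21 = 2175.8 ft.

2175.8 ft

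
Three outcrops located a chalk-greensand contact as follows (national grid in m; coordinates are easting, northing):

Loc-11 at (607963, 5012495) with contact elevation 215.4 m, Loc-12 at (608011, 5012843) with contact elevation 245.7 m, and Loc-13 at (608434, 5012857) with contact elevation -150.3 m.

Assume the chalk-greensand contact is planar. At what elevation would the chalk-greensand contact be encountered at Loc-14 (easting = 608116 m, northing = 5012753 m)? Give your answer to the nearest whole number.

127 m

Two edge vectors: Loc-11→Loc-12 = (48, 348, 30.3), Loc-11→Loc-13 = (471, 362, -365.7).
Normal n = (Loc-11→Loc-12) × (Loc-11→Loc-13) = (-138232.2, 31824.9, -146532).
So ∂z/∂easting = −n_x/n_z = −0.94335845 and ∂z/∂northing = −n_y/n_z = 0.21718737.
Intercept c from Loc-11: 215.4 + 573527.03 − 1088650.62 = −514908.18.
At (608116, 5012753): z = −573671.4 + 1088706.7 − 514908.18 = 127.1 m.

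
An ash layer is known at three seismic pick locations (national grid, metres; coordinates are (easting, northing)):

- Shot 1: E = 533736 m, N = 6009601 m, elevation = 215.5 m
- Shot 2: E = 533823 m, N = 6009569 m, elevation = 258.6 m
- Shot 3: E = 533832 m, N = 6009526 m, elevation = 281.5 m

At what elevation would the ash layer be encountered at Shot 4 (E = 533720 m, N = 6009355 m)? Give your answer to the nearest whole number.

325 m

Two edge vectors: Shot 1→Shot 2 = (87, -32, 43.1), Shot 1→Shot 3 = (96, -75, 66).
Normal n = (Shot 1→Shot 2) × (Shot 1→Shot 3) = (1120.5, -1604.4, -3453).
So ∂z/∂E = −n_x/n_z = 0.32450043 and ∂z/∂N = −n_y/n_z = −0.46463944.
Intercept c from Shot 1: 215.5 − 173197.56 + 2792297.67 = 2619315.60.
At (533720, 6009355): z = 173192.4 − 2792183.4 + 2619315.60 = 324.6 m.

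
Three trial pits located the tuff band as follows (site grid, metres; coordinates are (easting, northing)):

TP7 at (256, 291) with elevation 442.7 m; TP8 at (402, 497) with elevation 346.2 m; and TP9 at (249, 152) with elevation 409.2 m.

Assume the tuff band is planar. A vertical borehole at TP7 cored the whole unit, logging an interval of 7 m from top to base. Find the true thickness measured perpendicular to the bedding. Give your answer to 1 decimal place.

4.7 m

Let the plane be z = a·E + b·N + c.
TP8−TP7: 146a + 206b = −96.5;  TP9−TP7: −7a − 139b = −33.5.
Solving gives a = −1.07758, b = 0.29527.
|∇z| = √(a²+b²) = 1.11730, so dip δ = arctan(1.11730) = 48.17°.
True thickness = vertical thickness × cos δ = 7 × cos 48.17° = 4.7 m.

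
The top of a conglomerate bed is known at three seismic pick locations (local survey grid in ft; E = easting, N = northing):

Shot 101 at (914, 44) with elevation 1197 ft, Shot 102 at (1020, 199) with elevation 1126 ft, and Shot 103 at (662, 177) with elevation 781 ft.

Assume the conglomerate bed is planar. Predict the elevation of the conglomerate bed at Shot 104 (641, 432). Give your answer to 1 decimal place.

461.9 ft

Two edge vectors: Shot 101→Shot 102 = (106, 155, -71), Shot 101→Shot 103 = (-252, 133, -416).
Normal n = (Shot 101→Shot 102) × (Shot 101→Shot 103) = (-55037, 61988, 53158).
So ∂z/∂E = −n_x/n_z = 1.035347 and ∂z/∂N = −n_y/n_z = −1.166109.
Intercept c from Shot 101: 1197 − 946.31 + 51.31 = 302.00.
At (641, 432): z = 663.7 − 503.8 + 302.00 = 461.9 ft.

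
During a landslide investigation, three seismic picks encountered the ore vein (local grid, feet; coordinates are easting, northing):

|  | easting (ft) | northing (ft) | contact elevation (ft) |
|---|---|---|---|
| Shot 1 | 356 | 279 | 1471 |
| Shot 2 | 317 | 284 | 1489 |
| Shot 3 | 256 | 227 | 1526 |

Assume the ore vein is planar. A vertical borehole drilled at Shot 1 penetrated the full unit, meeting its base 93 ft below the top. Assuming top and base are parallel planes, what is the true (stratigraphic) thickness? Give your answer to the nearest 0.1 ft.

83.2 ft

Let the plane be z = a·easting + b·northing + c.
Shot 2−Shot 1: −39a + 5b = 18;  Shot 3−Shot 1: −100a − 52b = 55.
Solving gives a = −0.47903, b = −0.13647.
|∇z| = √(a²+b²) = 0.49810, so dip δ = arctan(0.49810) = 26.48°.
True thickness = vertical thickness × cos δ = 93 × cos 26.48° = 83.2 ft.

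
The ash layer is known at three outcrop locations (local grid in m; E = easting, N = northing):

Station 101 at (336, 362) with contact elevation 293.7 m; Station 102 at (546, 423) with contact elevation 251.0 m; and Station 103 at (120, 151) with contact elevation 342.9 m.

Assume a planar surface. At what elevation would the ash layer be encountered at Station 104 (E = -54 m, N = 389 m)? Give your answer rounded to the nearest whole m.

Two edge vectors: Station 101→Station 102 = (210, 61, -42.7), Station 101→Station 103 = (-216, -211, 49.2).
Normal n = (Station 101→Station 102) × (Station 101→Station 103) = (-6008.5, -1108.8, -31134).
So ∂z/∂E = −n_x/n_z = −0.19299 and ∂z/∂N = −n_y/n_z = −0.03561.
Intercept c from Station 101: 293.7 + 64.84 + 12.89 = 371.44.
At (-54, 389): z = 10.4 − 13.9 + 371.44 = 368.0 m.

368 m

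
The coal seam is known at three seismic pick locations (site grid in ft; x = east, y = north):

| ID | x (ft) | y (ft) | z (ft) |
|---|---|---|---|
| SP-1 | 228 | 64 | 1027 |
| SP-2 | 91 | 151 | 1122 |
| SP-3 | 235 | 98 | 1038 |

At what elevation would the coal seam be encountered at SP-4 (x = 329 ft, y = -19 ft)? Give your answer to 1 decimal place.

Two edge vectors: SP-1→SP-2 = (-137, 87, 95), SP-1→SP-3 = (7, 34, 11).
Normal n = (SP-1→SP-2) × (SP-1→SP-3) = (-2273, 2172, -5267).
So ∂z/∂x = −n_x/n_z = −0.43155 and ∂z/∂y = −n_y/n_z = 0.41238.
Intercept c from SP-1: 1027 + 98.39 − 26.39 = 1099.00.
At (329, -19): z = −142.0 − 7.8 + 1099.00 = 949.2 ft.

949.2 ft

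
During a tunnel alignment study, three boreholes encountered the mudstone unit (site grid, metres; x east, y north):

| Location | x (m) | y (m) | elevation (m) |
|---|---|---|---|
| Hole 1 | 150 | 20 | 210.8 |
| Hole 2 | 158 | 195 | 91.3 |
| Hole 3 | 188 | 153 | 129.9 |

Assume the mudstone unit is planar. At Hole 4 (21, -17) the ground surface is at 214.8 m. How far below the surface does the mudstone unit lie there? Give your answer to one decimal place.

Two edge vectors: Hole 1→Hole 2 = (8, 175, -119.5), Hole 1→Hole 3 = (38, 133, -80.9).
Normal n = (Hole 1→Hole 2) × (Hole 1→Hole 3) = (1736, -3893.8, -5586).
So ∂z/∂x = −n_x/n_z = 0.31078 and ∂z/∂y = −n_y/n_z = −0.69706.
Intercept c from Hole 1: 210.8 − 46.62 + 13.94 = 178.12.
At (21, -17): z_contact = 6.53 + 11.85 + 178.12 = 196.50 m.
Depth below ground = 214.8 − 196.50 = 18.3 m.

18.3 m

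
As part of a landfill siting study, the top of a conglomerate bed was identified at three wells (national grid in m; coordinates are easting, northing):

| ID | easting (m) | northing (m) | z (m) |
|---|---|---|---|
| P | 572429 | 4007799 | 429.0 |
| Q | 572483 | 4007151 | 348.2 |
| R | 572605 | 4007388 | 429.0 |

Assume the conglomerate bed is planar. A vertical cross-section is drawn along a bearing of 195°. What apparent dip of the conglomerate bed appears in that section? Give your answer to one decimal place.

13.7°

Two edge vectors: P→Q = (54, -648, -80.8), P→R = (176, -411, 0).
Normal n = (P→Q) × (P→R) = (-33208.8, -14220.8, 91854).
So ∂z/∂easting = −n_x/n_z = 0.36154 and ∂z/∂northing = −n_y/n_z = 0.15482.
Unit vector along 195° is (sin 195°, cos 195°) = (-0.2588, -0.9659).
Slope in that direction = a·(-0.2588) + b·(-0.9659) = −0.24312.
Apparent dip = arctan|0.24312| = 13.7° (true dip is 21.5°, so apparent ≤ true as expected).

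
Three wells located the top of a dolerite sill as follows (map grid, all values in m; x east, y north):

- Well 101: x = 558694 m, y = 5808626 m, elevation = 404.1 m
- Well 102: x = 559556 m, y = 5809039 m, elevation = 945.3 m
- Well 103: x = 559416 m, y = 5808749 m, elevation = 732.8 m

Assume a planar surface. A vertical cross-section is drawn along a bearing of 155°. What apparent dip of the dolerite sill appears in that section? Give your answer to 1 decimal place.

19.5°

Let the plane be z = a·x + b·y + c.
Well 102−Well 101: 862a + 413b = 541.2;  Well 103−Well 101: 722a + 123b = 328.7.
Solving gives a = 0.36004, b = 0.55895.
Unit vector along 155° is (sin 155°, cos 155°) = (0.4226, -0.9063).
Slope in that direction = a·(0.4226) + b·(-0.9063) = −0.35442.
Apparent dip = arctan|0.35442| = 19.5° (true dip is 33.6°, so apparent ≤ true as expected).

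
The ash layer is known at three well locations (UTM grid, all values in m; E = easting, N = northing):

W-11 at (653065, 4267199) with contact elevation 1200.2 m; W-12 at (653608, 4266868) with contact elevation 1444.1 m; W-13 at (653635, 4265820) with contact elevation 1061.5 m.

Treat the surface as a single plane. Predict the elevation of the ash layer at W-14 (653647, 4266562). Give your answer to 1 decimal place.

Let the plane be z = a·E + b·N + c.
W-12−W-11: 543a − 331b = 243.9;  W-13−W-11: 570a − 1379b = −138.7.
Solving gives a = 0.682430592, b = 0.382658040.
Then c = 1200.2 − a·653065 − b·4267199 = −2077349.34.
At (653647, 4266562): z = 446068.7 + 1632634.3 − 2077349.34 = 1353.6 m.

1353.6 m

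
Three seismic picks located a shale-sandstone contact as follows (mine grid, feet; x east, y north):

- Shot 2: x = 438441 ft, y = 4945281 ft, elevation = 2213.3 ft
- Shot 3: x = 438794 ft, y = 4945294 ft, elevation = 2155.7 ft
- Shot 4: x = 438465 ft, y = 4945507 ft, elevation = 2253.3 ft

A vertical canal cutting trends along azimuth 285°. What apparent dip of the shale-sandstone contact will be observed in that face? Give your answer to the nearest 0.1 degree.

12.1°

Two edge vectors: Shot 2→Shot 3 = (353, 13, -57.6), Shot 2→Shot 4 = (24, 226, 40).
Normal n = (Shot 2→Shot 3) × (Shot 2→Shot 4) = (13537.6, -15502.4, 79466).
So ∂z/∂x = −n_x/n_z = −0.17036 and ∂z/∂y = −n_y/n_z = 0.19508.
Unit vector along 285° is (sin 285°, cos 285°) = (-0.9659, 0.2588).
Slope in that direction = a·(-0.9659) + b·(0.2588) = 0.21504.
Apparent dip = arctan|0.21504| = 12.1° (true dip is 14.5°, so apparent ≤ true as expected).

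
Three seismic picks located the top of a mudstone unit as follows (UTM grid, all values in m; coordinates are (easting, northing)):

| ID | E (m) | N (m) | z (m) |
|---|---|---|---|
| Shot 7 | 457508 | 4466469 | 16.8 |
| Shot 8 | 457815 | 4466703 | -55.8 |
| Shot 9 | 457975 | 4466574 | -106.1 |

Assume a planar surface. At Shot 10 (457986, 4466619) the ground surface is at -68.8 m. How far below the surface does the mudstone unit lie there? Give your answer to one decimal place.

38.1 m

Let the plane be z = a·E + b·N + c.
Shot 8−Shot 7: 307a + 234b = −72.6;  Shot 9−Shot 7: 467a + 105b = −122.9.
Solving gives a = −0.274335112, b = 0.049661877.
Then c = 16.8 − a·457508 − b·4466469 = −96285.93.
At (457986, 4466619): z_contact = −125641.64 + 221820.68 − 96285.93 = -106.88 m.
Depth below ground = -68.8 − (-106.88) = 38.1 m.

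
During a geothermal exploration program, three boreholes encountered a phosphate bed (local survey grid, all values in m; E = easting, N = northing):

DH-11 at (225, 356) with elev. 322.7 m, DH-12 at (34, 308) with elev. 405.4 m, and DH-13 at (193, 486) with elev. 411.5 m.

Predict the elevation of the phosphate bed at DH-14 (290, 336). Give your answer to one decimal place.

274.8 m

Let the plane be z = a·E + b·N + c.
DH-12−DH-11: −191a − 48b = 82.7;  DH-13−DH-11: −32a + 130b = 88.8.
Solving gives a = −0.56942, b = 0.54291.
Then c = 322.7 − a·225 − b·356 = 257.54.
At (290, 336): z = −165.1 + 182.4 + 257.54 = 274.8 m.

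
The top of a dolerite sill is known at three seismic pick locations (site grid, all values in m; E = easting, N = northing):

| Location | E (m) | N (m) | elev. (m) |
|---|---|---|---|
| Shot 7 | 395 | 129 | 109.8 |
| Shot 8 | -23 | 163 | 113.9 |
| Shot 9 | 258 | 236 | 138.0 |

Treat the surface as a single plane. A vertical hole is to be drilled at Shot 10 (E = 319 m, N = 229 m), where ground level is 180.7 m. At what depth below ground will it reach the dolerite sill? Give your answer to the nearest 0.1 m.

Let the plane be z = a·E + b·N + c.
Shot 8−Shot 7: −418a + 34b = 4.1;  Shot 9−Shot 7: −137a + 107b = 28.2.
Solving gives a = 0.01298, b = 0.28017.
Then c = 109.8 − a·395 − b·129 = 68.53.
At (319, 229): z_contact = 4.14 + 64.16 + 68.53 = 136.83 m.
Depth below ground = 180.7 − 136.83 = 43.9 m.

43.9 m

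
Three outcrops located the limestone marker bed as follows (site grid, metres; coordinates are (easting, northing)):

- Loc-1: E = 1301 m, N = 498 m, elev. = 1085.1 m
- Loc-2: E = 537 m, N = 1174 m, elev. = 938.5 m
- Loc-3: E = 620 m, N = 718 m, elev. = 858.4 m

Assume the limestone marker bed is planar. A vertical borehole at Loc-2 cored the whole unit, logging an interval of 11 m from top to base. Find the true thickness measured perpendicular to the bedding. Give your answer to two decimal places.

9.90 m

Let the plane be z = a·E + b·N + c.
Loc-2−Loc-1: −764a + 676b = −146.6;  Loc-3−Loc-1: −681a + 220b = −226.7.
Solving gives a = 0.41398, b = 0.25101.
|∇z| = √(a²+b²) = 0.48414, so dip δ = arctan(0.48414) = 25.83°.
True thickness = vertical thickness × cos δ = 11 × cos 25.83° = 9.90 m.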